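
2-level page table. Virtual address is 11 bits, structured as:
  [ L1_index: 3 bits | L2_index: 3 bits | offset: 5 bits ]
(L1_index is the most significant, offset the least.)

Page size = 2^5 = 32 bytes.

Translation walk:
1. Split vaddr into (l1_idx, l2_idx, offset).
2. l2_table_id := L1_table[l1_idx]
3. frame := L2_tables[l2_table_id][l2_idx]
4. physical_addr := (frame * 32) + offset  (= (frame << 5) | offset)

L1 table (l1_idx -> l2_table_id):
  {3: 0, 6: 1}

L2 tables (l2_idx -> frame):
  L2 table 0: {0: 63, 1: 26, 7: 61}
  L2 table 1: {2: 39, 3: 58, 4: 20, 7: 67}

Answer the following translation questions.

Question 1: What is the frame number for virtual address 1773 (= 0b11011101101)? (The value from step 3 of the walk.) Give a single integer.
Answer: 67

Derivation:
vaddr = 1773: l1_idx=6, l2_idx=7
L1[6] = 1; L2[1][7] = 67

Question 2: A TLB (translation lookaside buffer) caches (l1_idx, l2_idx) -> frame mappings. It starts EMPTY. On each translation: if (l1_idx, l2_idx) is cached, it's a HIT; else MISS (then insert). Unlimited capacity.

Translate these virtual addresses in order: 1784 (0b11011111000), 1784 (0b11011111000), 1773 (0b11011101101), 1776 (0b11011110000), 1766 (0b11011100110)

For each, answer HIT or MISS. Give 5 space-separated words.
vaddr=1784: (6,7) not in TLB -> MISS, insert
vaddr=1784: (6,7) in TLB -> HIT
vaddr=1773: (6,7) in TLB -> HIT
vaddr=1776: (6,7) in TLB -> HIT
vaddr=1766: (6,7) in TLB -> HIT

Answer: MISS HIT HIT HIT HIT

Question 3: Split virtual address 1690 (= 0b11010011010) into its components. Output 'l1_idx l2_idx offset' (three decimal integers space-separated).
vaddr = 1690 = 0b11010011010
  top 3 bits -> l1_idx = 6
  next 3 bits -> l2_idx = 4
  bottom 5 bits -> offset = 26

Answer: 6 4 26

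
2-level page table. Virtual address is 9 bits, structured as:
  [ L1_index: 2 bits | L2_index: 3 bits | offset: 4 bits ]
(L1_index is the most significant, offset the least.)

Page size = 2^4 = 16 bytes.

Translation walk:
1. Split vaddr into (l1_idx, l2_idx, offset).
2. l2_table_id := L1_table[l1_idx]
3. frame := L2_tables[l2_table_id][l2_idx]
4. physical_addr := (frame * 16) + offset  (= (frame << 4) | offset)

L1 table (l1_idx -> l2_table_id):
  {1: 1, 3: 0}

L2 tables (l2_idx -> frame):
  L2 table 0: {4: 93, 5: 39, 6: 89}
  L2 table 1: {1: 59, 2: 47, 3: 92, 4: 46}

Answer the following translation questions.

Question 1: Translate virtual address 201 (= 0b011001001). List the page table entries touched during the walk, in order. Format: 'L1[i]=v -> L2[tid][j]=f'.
Answer: L1[1]=1 -> L2[1][4]=46

Derivation:
vaddr = 201 = 0b011001001
Split: l1_idx=1, l2_idx=4, offset=9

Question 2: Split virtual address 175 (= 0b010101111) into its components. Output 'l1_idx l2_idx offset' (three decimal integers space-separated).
Answer: 1 2 15

Derivation:
vaddr = 175 = 0b010101111
  top 2 bits -> l1_idx = 1
  next 3 bits -> l2_idx = 2
  bottom 4 bits -> offset = 15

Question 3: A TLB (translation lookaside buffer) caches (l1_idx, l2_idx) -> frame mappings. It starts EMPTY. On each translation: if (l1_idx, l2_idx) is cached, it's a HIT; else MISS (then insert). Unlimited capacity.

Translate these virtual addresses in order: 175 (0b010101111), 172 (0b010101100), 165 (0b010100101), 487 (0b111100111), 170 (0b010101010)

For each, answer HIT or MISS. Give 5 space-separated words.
Answer: MISS HIT HIT MISS HIT

Derivation:
vaddr=175: (1,2) not in TLB -> MISS, insert
vaddr=172: (1,2) in TLB -> HIT
vaddr=165: (1,2) in TLB -> HIT
vaddr=487: (3,6) not in TLB -> MISS, insert
vaddr=170: (1,2) in TLB -> HIT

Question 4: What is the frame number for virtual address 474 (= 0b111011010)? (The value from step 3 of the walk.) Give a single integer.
Answer: 39

Derivation:
vaddr = 474: l1_idx=3, l2_idx=5
L1[3] = 0; L2[0][5] = 39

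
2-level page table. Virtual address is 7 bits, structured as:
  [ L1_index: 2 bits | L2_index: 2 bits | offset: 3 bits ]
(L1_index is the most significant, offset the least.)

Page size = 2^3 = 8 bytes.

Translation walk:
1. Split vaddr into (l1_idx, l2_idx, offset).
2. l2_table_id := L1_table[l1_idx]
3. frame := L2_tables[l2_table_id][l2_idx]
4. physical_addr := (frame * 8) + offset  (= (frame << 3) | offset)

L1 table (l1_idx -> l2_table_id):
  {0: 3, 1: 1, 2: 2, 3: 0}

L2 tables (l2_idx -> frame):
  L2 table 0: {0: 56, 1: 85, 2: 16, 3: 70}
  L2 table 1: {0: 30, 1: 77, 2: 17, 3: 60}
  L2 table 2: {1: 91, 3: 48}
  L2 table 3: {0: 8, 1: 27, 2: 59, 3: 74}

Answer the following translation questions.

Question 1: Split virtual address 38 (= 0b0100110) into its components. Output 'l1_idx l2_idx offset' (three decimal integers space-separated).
Answer: 1 0 6

Derivation:
vaddr = 38 = 0b0100110
  top 2 bits -> l1_idx = 1
  next 2 bits -> l2_idx = 0
  bottom 3 bits -> offset = 6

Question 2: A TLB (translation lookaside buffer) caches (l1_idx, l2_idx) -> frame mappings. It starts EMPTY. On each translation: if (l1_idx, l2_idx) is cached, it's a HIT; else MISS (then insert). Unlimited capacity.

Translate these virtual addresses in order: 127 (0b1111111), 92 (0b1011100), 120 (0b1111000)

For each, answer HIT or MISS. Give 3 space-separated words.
vaddr=127: (3,3) not in TLB -> MISS, insert
vaddr=92: (2,3) not in TLB -> MISS, insert
vaddr=120: (3,3) in TLB -> HIT

Answer: MISS MISS HIT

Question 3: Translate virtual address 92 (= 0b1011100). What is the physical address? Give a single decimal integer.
vaddr = 92 = 0b1011100
Split: l1_idx=2, l2_idx=3, offset=4
L1[2] = 2
L2[2][3] = 48
paddr = 48 * 8 + 4 = 388

Answer: 388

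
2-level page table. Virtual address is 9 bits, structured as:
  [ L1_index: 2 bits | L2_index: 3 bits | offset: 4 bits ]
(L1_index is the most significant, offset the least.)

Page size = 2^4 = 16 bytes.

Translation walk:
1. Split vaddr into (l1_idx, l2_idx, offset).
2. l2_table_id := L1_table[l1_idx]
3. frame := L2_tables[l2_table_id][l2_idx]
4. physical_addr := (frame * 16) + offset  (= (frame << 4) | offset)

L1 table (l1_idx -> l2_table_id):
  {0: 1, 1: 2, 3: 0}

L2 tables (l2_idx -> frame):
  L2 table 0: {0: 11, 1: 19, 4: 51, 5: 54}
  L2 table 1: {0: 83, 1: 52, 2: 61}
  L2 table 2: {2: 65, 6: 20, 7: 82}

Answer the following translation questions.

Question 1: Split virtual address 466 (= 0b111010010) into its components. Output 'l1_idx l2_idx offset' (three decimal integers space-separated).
Answer: 3 5 2

Derivation:
vaddr = 466 = 0b111010010
  top 2 bits -> l1_idx = 3
  next 3 bits -> l2_idx = 5
  bottom 4 bits -> offset = 2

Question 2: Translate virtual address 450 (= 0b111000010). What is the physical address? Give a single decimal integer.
Answer: 818

Derivation:
vaddr = 450 = 0b111000010
Split: l1_idx=3, l2_idx=4, offset=2
L1[3] = 0
L2[0][4] = 51
paddr = 51 * 16 + 2 = 818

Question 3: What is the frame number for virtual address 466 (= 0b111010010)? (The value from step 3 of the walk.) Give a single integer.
Answer: 54

Derivation:
vaddr = 466: l1_idx=3, l2_idx=5
L1[3] = 0; L2[0][5] = 54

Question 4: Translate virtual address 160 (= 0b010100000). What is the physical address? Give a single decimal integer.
Answer: 1040

Derivation:
vaddr = 160 = 0b010100000
Split: l1_idx=1, l2_idx=2, offset=0
L1[1] = 2
L2[2][2] = 65
paddr = 65 * 16 + 0 = 1040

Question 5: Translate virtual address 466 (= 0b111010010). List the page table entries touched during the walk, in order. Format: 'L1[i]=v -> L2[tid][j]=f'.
Answer: L1[3]=0 -> L2[0][5]=54

Derivation:
vaddr = 466 = 0b111010010
Split: l1_idx=3, l2_idx=5, offset=2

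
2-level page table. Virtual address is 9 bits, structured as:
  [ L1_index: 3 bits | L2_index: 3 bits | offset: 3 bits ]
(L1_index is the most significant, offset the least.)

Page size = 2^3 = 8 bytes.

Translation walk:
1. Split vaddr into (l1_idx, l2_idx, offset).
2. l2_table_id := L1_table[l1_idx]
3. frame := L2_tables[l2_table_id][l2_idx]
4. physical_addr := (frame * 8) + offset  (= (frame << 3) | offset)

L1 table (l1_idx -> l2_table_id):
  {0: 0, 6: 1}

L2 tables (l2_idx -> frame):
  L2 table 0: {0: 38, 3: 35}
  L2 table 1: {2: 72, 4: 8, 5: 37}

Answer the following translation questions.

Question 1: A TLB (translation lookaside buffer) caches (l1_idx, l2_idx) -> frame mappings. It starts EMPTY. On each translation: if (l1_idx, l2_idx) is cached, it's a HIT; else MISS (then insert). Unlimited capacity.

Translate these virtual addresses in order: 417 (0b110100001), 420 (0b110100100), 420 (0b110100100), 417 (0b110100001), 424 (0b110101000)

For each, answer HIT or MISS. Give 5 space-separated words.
vaddr=417: (6,4) not in TLB -> MISS, insert
vaddr=420: (6,4) in TLB -> HIT
vaddr=420: (6,4) in TLB -> HIT
vaddr=417: (6,4) in TLB -> HIT
vaddr=424: (6,5) not in TLB -> MISS, insert

Answer: MISS HIT HIT HIT MISS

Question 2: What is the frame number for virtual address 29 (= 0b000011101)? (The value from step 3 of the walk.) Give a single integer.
Answer: 35

Derivation:
vaddr = 29: l1_idx=0, l2_idx=3
L1[0] = 0; L2[0][3] = 35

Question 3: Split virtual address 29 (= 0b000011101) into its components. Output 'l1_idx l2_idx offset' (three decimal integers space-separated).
Answer: 0 3 5

Derivation:
vaddr = 29 = 0b000011101
  top 3 bits -> l1_idx = 0
  next 3 bits -> l2_idx = 3
  bottom 3 bits -> offset = 5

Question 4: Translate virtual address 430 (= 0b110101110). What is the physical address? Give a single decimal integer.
Answer: 302

Derivation:
vaddr = 430 = 0b110101110
Split: l1_idx=6, l2_idx=5, offset=6
L1[6] = 1
L2[1][5] = 37
paddr = 37 * 8 + 6 = 302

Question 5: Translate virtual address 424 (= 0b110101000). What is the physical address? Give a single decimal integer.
Answer: 296

Derivation:
vaddr = 424 = 0b110101000
Split: l1_idx=6, l2_idx=5, offset=0
L1[6] = 1
L2[1][5] = 37
paddr = 37 * 8 + 0 = 296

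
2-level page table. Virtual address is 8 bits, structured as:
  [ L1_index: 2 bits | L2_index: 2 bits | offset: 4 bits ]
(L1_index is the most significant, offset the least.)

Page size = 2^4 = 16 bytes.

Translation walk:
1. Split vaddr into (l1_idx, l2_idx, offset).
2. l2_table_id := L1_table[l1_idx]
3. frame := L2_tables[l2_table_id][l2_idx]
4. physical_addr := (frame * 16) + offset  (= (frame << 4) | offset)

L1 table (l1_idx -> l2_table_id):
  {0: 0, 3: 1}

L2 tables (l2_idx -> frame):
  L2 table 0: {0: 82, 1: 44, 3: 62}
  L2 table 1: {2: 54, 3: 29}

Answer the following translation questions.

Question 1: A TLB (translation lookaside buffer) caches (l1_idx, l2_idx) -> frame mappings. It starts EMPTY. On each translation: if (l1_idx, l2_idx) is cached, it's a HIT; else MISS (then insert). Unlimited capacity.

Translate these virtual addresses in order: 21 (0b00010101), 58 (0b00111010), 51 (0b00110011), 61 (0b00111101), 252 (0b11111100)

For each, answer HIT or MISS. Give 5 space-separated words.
Answer: MISS MISS HIT HIT MISS

Derivation:
vaddr=21: (0,1) not in TLB -> MISS, insert
vaddr=58: (0,3) not in TLB -> MISS, insert
vaddr=51: (0,3) in TLB -> HIT
vaddr=61: (0,3) in TLB -> HIT
vaddr=252: (3,3) not in TLB -> MISS, insert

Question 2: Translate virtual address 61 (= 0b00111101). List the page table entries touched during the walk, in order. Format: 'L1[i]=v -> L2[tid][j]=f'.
Answer: L1[0]=0 -> L2[0][3]=62

Derivation:
vaddr = 61 = 0b00111101
Split: l1_idx=0, l2_idx=3, offset=13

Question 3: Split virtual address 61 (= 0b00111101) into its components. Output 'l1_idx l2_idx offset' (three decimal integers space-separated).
Answer: 0 3 13

Derivation:
vaddr = 61 = 0b00111101
  top 2 bits -> l1_idx = 0
  next 2 bits -> l2_idx = 3
  bottom 4 bits -> offset = 13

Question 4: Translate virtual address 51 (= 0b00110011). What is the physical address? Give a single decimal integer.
Answer: 995

Derivation:
vaddr = 51 = 0b00110011
Split: l1_idx=0, l2_idx=3, offset=3
L1[0] = 0
L2[0][3] = 62
paddr = 62 * 16 + 3 = 995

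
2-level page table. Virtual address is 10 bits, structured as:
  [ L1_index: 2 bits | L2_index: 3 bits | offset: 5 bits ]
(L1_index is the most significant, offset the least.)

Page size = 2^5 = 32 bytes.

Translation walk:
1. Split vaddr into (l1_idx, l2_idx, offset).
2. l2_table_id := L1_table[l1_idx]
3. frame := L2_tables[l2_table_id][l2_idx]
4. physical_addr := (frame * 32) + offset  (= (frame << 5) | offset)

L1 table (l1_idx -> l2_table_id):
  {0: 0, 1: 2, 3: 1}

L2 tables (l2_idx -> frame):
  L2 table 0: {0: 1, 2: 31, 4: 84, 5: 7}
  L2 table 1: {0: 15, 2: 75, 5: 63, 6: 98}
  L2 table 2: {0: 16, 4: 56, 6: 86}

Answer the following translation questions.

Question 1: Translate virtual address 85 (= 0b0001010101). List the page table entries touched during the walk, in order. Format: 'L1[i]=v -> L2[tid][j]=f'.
Answer: L1[0]=0 -> L2[0][2]=31

Derivation:
vaddr = 85 = 0b0001010101
Split: l1_idx=0, l2_idx=2, offset=21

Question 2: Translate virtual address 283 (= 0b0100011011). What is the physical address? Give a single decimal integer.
vaddr = 283 = 0b0100011011
Split: l1_idx=1, l2_idx=0, offset=27
L1[1] = 2
L2[2][0] = 16
paddr = 16 * 32 + 27 = 539

Answer: 539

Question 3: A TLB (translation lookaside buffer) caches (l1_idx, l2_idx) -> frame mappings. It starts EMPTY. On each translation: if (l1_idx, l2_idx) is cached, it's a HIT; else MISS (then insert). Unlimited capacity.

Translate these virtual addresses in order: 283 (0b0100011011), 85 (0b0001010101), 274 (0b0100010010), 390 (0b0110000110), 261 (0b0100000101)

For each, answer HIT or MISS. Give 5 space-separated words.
vaddr=283: (1,0) not in TLB -> MISS, insert
vaddr=85: (0,2) not in TLB -> MISS, insert
vaddr=274: (1,0) in TLB -> HIT
vaddr=390: (1,4) not in TLB -> MISS, insert
vaddr=261: (1,0) in TLB -> HIT

Answer: MISS MISS HIT MISS HIT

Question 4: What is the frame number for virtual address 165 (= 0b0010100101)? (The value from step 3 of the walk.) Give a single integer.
Answer: 7

Derivation:
vaddr = 165: l1_idx=0, l2_idx=5
L1[0] = 0; L2[0][5] = 7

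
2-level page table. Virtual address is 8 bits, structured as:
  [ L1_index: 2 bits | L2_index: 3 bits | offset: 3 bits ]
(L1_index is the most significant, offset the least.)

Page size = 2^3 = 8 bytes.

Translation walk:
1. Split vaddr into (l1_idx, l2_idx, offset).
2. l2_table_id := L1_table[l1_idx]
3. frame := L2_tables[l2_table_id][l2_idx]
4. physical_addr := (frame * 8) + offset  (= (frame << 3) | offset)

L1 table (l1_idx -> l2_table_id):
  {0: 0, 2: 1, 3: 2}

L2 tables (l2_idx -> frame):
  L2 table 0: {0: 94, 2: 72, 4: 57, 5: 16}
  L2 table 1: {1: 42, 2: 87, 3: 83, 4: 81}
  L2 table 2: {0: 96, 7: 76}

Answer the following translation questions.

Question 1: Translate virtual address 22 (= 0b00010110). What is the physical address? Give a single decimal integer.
vaddr = 22 = 0b00010110
Split: l1_idx=0, l2_idx=2, offset=6
L1[0] = 0
L2[0][2] = 72
paddr = 72 * 8 + 6 = 582

Answer: 582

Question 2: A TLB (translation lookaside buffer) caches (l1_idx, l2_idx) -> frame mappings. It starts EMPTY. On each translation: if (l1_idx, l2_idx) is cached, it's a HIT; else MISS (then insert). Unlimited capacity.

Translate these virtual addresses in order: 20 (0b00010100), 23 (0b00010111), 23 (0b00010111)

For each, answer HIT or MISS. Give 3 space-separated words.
Answer: MISS HIT HIT

Derivation:
vaddr=20: (0,2) not in TLB -> MISS, insert
vaddr=23: (0,2) in TLB -> HIT
vaddr=23: (0,2) in TLB -> HIT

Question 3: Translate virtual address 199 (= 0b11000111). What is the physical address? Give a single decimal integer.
Answer: 775

Derivation:
vaddr = 199 = 0b11000111
Split: l1_idx=3, l2_idx=0, offset=7
L1[3] = 2
L2[2][0] = 96
paddr = 96 * 8 + 7 = 775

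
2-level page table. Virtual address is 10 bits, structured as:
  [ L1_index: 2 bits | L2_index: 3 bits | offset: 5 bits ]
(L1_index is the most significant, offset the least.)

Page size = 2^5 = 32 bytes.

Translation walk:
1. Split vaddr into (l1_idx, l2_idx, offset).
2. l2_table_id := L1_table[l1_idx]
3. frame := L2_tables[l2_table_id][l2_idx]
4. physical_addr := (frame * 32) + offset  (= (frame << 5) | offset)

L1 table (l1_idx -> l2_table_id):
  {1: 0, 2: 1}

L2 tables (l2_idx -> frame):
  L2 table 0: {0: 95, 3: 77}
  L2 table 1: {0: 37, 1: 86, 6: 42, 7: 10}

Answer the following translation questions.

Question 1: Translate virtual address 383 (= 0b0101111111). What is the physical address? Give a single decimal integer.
vaddr = 383 = 0b0101111111
Split: l1_idx=1, l2_idx=3, offset=31
L1[1] = 0
L2[0][3] = 77
paddr = 77 * 32 + 31 = 2495

Answer: 2495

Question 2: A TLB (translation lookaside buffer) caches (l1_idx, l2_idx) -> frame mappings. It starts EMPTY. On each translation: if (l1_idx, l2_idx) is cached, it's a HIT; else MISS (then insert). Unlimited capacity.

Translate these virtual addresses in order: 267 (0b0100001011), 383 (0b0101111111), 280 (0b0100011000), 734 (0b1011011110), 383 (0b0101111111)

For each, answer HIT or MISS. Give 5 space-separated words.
vaddr=267: (1,0) not in TLB -> MISS, insert
vaddr=383: (1,3) not in TLB -> MISS, insert
vaddr=280: (1,0) in TLB -> HIT
vaddr=734: (2,6) not in TLB -> MISS, insert
vaddr=383: (1,3) in TLB -> HIT

Answer: MISS MISS HIT MISS HIT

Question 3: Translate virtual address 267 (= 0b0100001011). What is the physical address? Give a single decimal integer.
Answer: 3051

Derivation:
vaddr = 267 = 0b0100001011
Split: l1_idx=1, l2_idx=0, offset=11
L1[1] = 0
L2[0][0] = 95
paddr = 95 * 32 + 11 = 3051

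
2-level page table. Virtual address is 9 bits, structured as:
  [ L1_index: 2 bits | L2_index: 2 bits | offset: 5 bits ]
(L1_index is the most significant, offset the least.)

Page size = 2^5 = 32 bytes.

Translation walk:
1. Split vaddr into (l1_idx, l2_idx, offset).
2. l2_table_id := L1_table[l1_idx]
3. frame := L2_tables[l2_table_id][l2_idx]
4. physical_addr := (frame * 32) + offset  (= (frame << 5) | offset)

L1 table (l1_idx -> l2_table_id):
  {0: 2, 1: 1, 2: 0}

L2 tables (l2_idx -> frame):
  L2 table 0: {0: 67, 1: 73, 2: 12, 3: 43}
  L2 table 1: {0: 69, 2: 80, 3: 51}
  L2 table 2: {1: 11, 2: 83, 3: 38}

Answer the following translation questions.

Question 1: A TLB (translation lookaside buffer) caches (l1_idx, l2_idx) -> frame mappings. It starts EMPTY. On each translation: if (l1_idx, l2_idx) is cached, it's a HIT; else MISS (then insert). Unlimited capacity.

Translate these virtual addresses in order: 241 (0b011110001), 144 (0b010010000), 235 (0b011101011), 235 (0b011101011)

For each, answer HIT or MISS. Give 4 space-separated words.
vaddr=241: (1,3) not in TLB -> MISS, insert
vaddr=144: (1,0) not in TLB -> MISS, insert
vaddr=235: (1,3) in TLB -> HIT
vaddr=235: (1,3) in TLB -> HIT

Answer: MISS MISS HIT HIT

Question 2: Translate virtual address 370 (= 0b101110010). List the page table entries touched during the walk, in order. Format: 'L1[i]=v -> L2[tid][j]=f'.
Answer: L1[2]=0 -> L2[0][3]=43

Derivation:
vaddr = 370 = 0b101110010
Split: l1_idx=2, l2_idx=3, offset=18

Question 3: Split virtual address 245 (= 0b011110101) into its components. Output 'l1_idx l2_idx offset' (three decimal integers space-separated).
vaddr = 245 = 0b011110101
  top 2 bits -> l1_idx = 1
  next 2 bits -> l2_idx = 3
  bottom 5 bits -> offset = 21

Answer: 1 3 21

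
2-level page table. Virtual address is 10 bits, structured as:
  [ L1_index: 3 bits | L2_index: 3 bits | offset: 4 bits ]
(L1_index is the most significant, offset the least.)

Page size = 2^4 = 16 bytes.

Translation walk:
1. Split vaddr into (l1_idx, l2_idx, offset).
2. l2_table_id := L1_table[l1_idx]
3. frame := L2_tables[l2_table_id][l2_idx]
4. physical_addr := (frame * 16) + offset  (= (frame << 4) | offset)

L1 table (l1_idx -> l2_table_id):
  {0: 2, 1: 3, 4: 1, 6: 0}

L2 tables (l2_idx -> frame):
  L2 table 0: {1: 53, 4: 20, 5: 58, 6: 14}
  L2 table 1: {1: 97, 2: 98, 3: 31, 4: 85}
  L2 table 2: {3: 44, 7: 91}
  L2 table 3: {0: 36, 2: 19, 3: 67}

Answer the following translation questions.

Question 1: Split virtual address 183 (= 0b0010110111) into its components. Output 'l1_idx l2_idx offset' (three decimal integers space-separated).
Answer: 1 3 7

Derivation:
vaddr = 183 = 0b0010110111
  top 3 bits -> l1_idx = 1
  next 3 bits -> l2_idx = 3
  bottom 4 bits -> offset = 7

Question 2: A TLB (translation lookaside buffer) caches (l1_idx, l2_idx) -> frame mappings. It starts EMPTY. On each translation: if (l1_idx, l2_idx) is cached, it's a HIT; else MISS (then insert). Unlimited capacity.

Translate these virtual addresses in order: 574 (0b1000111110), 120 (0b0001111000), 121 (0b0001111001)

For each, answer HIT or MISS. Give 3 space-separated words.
Answer: MISS MISS HIT

Derivation:
vaddr=574: (4,3) not in TLB -> MISS, insert
vaddr=120: (0,7) not in TLB -> MISS, insert
vaddr=121: (0,7) in TLB -> HIT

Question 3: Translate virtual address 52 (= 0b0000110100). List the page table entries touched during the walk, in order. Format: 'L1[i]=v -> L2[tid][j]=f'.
Answer: L1[0]=2 -> L2[2][3]=44

Derivation:
vaddr = 52 = 0b0000110100
Split: l1_idx=0, l2_idx=3, offset=4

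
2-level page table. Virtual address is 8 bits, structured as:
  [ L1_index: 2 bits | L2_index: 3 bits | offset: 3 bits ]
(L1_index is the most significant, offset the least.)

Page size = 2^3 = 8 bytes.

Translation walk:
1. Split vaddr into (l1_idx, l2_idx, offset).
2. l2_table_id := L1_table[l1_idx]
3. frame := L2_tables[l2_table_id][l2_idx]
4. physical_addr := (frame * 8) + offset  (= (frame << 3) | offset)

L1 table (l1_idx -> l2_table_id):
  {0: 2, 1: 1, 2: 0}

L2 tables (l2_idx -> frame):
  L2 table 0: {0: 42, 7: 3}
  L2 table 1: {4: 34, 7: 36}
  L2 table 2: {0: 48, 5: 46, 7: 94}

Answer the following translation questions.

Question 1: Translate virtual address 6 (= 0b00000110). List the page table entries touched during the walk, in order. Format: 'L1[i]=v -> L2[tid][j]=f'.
vaddr = 6 = 0b00000110
Split: l1_idx=0, l2_idx=0, offset=6

Answer: L1[0]=2 -> L2[2][0]=48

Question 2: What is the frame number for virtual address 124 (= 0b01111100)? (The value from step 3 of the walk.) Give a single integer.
vaddr = 124: l1_idx=1, l2_idx=7
L1[1] = 1; L2[1][7] = 36

Answer: 36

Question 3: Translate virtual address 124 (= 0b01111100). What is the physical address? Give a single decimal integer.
vaddr = 124 = 0b01111100
Split: l1_idx=1, l2_idx=7, offset=4
L1[1] = 1
L2[1][7] = 36
paddr = 36 * 8 + 4 = 292

Answer: 292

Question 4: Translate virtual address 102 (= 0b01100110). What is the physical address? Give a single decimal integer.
vaddr = 102 = 0b01100110
Split: l1_idx=1, l2_idx=4, offset=6
L1[1] = 1
L2[1][4] = 34
paddr = 34 * 8 + 6 = 278

Answer: 278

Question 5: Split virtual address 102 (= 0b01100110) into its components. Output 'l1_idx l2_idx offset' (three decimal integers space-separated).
Answer: 1 4 6

Derivation:
vaddr = 102 = 0b01100110
  top 2 bits -> l1_idx = 1
  next 3 bits -> l2_idx = 4
  bottom 3 bits -> offset = 6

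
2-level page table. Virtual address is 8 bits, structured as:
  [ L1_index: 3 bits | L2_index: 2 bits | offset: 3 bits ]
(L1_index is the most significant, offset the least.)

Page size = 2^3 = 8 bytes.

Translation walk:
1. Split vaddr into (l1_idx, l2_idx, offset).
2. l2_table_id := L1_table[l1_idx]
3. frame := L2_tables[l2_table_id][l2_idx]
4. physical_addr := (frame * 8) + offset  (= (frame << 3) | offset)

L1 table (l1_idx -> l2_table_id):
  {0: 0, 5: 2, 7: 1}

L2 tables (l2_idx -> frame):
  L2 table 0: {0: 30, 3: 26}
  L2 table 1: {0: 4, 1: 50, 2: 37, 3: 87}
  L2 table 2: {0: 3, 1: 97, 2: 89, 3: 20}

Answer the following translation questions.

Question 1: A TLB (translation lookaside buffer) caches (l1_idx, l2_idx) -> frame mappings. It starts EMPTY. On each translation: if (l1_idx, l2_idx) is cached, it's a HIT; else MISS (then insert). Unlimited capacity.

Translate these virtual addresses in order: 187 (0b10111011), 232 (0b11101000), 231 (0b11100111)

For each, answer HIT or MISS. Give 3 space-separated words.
Answer: MISS MISS MISS

Derivation:
vaddr=187: (5,3) not in TLB -> MISS, insert
vaddr=232: (7,1) not in TLB -> MISS, insert
vaddr=231: (7,0) not in TLB -> MISS, insert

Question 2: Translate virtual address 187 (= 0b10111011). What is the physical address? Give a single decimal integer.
Answer: 163

Derivation:
vaddr = 187 = 0b10111011
Split: l1_idx=5, l2_idx=3, offset=3
L1[5] = 2
L2[2][3] = 20
paddr = 20 * 8 + 3 = 163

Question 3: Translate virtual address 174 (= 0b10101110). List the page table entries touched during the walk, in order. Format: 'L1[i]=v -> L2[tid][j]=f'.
vaddr = 174 = 0b10101110
Split: l1_idx=5, l2_idx=1, offset=6

Answer: L1[5]=2 -> L2[2][1]=97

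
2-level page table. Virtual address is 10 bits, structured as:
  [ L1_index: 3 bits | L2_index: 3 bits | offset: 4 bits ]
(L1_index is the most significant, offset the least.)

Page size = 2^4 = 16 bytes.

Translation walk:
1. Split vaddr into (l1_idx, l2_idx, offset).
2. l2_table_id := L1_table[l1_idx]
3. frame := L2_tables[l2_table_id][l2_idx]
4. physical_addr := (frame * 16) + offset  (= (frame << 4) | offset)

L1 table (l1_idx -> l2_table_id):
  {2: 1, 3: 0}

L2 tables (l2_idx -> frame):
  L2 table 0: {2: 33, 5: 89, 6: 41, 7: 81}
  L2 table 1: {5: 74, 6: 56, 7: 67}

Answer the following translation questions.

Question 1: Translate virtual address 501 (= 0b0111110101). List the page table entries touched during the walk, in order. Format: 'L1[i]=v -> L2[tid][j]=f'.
vaddr = 501 = 0b0111110101
Split: l1_idx=3, l2_idx=7, offset=5

Answer: L1[3]=0 -> L2[0][7]=81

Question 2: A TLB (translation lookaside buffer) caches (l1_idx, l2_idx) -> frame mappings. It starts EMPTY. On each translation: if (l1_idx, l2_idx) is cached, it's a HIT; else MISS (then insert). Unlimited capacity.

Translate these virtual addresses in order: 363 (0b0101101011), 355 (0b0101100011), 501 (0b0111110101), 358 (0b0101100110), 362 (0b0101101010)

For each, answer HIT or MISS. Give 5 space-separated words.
vaddr=363: (2,6) not in TLB -> MISS, insert
vaddr=355: (2,6) in TLB -> HIT
vaddr=501: (3,7) not in TLB -> MISS, insert
vaddr=358: (2,6) in TLB -> HIT
vaddr=362: (2,6) in TLB -> HIT

Answer: MISS HIT MISS HIT HIT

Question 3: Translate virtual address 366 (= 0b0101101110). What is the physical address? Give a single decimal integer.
Answer: 910

Derivation:
vaddr = 366 = 0b0101101110
Split: l1_idx=2, l2_idx=6, offset=14
L1[2] = 1
L2[1][6] = 56
paddr = 56 * 16 + 14 = 910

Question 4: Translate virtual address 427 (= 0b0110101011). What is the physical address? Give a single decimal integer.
Answer: 539

Derivation:
vaddr = 427 = 0b0110101011
Split: l1_idx=3, l2_idx=2, offset=11
L1[3] = 0
L2[0][2] = 33
paddr = 33 * 16 + 11 = 539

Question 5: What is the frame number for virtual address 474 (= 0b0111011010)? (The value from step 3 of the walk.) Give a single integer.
vaddr = 474: l1_idx=3, l2_idx=5
L1[3] = 0; L2[0][5] = 89

Answer: 89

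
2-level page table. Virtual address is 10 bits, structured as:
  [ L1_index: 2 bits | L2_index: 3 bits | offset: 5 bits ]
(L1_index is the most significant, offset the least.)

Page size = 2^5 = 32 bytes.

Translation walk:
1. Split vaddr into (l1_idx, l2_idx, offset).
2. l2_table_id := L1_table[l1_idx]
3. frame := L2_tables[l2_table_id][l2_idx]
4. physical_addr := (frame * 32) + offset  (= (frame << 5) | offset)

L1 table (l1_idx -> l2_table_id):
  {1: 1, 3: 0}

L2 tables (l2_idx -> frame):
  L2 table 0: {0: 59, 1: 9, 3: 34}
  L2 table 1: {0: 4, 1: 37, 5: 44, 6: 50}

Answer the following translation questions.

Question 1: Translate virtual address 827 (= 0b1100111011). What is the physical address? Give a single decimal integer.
Answer: 315

Derivation:
vaddr = 827 = 0b1100111011
Split: l1_idx=3, l2_idx=1, offset=27
L1[3] = 0
L2[0][1] = 9
paddr = 9 * 32 + 27 = 315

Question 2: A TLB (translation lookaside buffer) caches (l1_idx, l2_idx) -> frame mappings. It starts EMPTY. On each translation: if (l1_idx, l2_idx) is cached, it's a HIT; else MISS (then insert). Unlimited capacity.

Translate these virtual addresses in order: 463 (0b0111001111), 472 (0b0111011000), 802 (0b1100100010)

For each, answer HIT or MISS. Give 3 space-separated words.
vaddr=463: (1,6) not in TLB -> MISS, insert
vaddr=472: (1,6) in TLB -> HIT
vaddr=802: (3,1) not in TLB -> MISS, insert

Answer: MISS HIT MISS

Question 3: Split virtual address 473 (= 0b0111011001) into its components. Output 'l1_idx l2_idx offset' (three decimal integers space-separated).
vaddr = 473 = 0b0111011001
  top 2 bits -> l1_idx = 1
  next 3 bits -> l2_idx = 6
  bottom 5 bits -> offset = 25

Answer: 1 6 25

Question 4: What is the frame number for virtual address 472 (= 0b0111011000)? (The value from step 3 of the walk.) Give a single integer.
Answer: 50

Derivation:
vaddr = 472: l1_idx=1, l2_idx=6
L1[1] = 1; L2[1][6] = 50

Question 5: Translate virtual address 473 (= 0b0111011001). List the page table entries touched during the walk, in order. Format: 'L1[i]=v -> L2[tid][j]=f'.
vaddr = 473 = 0b0111011001
Split: l1_idx=1, l2_idx=6, offset=25

Answer: L1[1]=1 -> L2[1][6]=50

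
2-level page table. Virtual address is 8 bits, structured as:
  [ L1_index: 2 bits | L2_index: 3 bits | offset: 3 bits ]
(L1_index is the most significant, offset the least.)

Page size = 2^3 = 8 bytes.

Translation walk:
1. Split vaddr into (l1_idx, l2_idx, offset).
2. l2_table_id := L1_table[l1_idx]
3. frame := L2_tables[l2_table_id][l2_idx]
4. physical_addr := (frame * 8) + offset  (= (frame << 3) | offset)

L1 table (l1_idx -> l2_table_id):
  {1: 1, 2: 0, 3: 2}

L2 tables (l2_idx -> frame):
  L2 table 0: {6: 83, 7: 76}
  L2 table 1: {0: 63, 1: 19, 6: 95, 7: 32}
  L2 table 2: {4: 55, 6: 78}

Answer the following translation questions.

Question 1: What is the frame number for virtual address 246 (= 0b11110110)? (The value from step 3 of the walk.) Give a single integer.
vaddr = 246: l1_idx=3, l2_idx=6
L1[3] = 2; L2[2][6] = 78

Answer: 78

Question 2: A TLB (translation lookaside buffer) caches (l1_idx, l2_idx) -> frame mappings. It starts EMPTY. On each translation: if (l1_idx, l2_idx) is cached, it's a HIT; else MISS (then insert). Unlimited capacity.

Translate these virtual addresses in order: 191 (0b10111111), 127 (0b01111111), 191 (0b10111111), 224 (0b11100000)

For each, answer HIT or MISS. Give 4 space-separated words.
vaddr=191: (2,7) not in TLB -> MISS, insert
vaddr=127: (1,7) not in TLB -> MISS, insert
vaddr=191: (2,7) in TLB -> HIT
vaddr=224: (3,4) not in TLB -> MISS, insert

Answer: MISS MISS HIT MISS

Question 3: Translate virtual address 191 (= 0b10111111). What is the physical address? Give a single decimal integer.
vaddr = 191 = 0b10111111
Split: l1_idx=2, l2_idx=7, offset=7
L1[2] = 0
L2[0][7] = 76
paddr = 76 * 8 + 7 = 615

Answer: 615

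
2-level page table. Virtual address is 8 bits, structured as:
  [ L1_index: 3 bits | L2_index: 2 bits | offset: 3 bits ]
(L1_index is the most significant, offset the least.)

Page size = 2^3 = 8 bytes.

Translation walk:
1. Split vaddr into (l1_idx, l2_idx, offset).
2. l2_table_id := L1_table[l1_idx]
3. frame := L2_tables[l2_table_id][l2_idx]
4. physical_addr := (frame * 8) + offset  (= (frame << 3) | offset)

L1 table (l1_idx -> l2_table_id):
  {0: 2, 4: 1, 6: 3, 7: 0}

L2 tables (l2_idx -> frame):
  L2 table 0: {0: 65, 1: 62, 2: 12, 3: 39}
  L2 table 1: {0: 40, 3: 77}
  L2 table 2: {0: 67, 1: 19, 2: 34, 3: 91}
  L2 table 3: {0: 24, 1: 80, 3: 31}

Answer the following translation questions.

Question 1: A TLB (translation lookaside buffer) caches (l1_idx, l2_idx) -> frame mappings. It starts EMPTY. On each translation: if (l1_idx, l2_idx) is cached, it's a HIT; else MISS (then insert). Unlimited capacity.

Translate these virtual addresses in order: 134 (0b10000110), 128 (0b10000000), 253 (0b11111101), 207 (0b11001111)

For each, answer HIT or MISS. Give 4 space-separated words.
Answer: MISS HIT MISS MISS

Derivation:
vaddr=134: (4,0) not in TLB -> MISS, insert
vaddr=128: (4,0) in TLB -> HIT
vaddr=253: (7,3) not in TLB -> MISS, insert
vaddr=207: (6,1) not in TLB -> MISS, insert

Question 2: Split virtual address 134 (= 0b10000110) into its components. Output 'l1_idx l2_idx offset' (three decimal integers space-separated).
vaddr = 134 = 0b10000110
  top 3 bits -> l1_idx = 4
  next 2 bits -> l2_idx = 0
  bottom 3 bits -> offset = 6

Answer: 4 0 6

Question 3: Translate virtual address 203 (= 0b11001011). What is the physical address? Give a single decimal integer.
Answer: 643

Derivation:
vaddr = 203 = 0b11001011
Split: l1_idx=6, l2_idx=1, offset=3
L1[6] = 3
L2[3][1] = 80
paddr = 80 * 8 + 3 = 643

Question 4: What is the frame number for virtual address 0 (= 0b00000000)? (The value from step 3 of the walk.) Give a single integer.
vaddr = 0: l1_idx=0, l2_idx=0
L1[0] = 2; L2[2][0] = 67

Answer: 67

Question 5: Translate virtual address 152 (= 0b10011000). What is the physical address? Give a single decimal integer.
Answer: 616

Derivation:
vaddr = 152 = 0b10011000
Split: l1_idx=4, l2_idx=3, offset=0
L1[4] = 1
L2[1][3] = 77
paddr = 77 * 8 + 0 = 616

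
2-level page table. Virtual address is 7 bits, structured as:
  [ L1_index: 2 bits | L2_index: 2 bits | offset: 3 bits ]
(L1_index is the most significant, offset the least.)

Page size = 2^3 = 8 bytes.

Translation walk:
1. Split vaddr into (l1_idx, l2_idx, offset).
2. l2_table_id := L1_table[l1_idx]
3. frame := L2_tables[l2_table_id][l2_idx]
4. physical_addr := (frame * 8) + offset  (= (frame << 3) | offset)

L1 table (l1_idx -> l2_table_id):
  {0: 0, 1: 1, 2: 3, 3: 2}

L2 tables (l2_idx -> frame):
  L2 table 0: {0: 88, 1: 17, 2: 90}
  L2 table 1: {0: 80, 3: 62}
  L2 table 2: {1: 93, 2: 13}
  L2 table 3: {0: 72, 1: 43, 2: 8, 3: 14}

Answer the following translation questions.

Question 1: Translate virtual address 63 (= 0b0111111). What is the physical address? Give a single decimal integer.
Answer: 503

Derivation:
vaddr = 63 = 0b0111111
Split: l1_idx=1, l2_idx=3, offset=7
L1[1] = 1
L2[1][3] = 62
paddr = 62 * 8 + 7 = 503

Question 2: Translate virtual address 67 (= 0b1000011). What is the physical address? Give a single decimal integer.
vaddr = 67 = 0b1000011
Split: l1_idx=2, l2_idx=0, offset=3
L1[2] = 3
L2[3][0] = 72
paddr = 72 * 8 + 3 = 579

Answer: 579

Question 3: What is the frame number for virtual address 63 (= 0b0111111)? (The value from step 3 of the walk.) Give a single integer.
vaddr = 63: l1_idx=1, l2_idx=3
L1[1] = 1; L2[1][3] = 62

Answer: 62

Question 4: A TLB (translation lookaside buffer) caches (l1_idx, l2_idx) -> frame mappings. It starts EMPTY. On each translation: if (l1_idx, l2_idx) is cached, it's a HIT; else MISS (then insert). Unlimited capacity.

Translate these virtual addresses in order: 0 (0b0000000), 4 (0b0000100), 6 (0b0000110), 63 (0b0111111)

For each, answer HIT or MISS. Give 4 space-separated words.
vaddr=0: (0,0) not in TLB -> MISS, insert
vaddr=4: (0,0) in TLB -> HIT
vaddr=6: (0,0) in TLB -> HIT
vaddr=63: (1,3) not in TLB -> MISS, insert

Answer: MISS HIT HIT MISS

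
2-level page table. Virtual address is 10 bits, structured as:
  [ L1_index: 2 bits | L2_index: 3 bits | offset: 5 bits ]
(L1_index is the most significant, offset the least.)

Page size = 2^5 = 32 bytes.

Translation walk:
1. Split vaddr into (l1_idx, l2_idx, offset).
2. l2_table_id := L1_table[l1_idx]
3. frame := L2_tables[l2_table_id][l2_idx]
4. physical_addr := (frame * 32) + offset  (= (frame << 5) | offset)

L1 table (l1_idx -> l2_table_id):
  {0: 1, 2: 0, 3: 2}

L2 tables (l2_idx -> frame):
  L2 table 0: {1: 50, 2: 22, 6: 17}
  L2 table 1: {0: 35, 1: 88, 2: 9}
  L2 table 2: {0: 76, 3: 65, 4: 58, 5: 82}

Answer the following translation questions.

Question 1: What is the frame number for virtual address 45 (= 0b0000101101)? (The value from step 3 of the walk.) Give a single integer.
vaddr = 45: l1_idx=0, l2_idx=1
L1[0] = 1; L2[1][1] = 88

Answer: 88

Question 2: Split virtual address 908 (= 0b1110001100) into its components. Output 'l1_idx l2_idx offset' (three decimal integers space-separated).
vaddr = 908 = 0b1110001100
  top 2 bits -> l1_idx = 3
  next 3 bits -> l2_idx = 4
  bottom 5 bits -> offset = 12

Answer: 3 4 12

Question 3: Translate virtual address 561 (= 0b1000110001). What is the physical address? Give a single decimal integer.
vaddr = 561 = 0b1000110001
Split: l1_idx=2, l2_idx=1, offset=17
L1[2] = 0
L2[0][1] = 50
paddr = 50 * 32 + 17 = 1617

Answer: 1617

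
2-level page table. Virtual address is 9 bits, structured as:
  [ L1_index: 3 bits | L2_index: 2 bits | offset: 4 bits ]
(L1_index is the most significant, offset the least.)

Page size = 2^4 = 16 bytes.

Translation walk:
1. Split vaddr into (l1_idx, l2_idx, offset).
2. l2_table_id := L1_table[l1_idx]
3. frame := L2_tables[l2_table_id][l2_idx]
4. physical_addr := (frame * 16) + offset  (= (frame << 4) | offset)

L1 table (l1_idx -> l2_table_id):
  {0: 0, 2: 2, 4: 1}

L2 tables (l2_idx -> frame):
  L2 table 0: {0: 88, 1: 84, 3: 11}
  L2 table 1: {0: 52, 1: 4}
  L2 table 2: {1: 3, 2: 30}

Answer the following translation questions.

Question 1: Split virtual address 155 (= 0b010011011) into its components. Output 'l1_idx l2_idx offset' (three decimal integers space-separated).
Answer: 2 1 11

Derivation:
vaddr = 155 = 0b010011011
  top 3 bits -> l1_idx = 2
  next 2 bits -> l2_idx = 1
  bottom 4 bits -> offset = 11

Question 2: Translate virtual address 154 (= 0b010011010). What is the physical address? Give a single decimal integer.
Answer: 58

Derivation:
vaddr = 154 = 0b010011010
Split: l1_idx=2, l2_idx=1, offset=10
L1[2] = 2
L2[2][1] = 3
paddr = 3 * 16 + 10 = 58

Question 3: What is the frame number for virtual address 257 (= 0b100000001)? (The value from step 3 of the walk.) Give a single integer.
Answer: 52

Derivation:
vaddr = 257: l1_idx=4, l2_idx=0
L1[4] = 1; L2[1][0] = 52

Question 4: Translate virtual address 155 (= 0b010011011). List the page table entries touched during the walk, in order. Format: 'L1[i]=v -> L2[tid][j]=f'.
Answer: L1[2]=2 -> L2[2][1]=3

Derivation:
vaddr = 155 = 0b010011011
Split: l1_idx=2, l2_idx=1, offset=11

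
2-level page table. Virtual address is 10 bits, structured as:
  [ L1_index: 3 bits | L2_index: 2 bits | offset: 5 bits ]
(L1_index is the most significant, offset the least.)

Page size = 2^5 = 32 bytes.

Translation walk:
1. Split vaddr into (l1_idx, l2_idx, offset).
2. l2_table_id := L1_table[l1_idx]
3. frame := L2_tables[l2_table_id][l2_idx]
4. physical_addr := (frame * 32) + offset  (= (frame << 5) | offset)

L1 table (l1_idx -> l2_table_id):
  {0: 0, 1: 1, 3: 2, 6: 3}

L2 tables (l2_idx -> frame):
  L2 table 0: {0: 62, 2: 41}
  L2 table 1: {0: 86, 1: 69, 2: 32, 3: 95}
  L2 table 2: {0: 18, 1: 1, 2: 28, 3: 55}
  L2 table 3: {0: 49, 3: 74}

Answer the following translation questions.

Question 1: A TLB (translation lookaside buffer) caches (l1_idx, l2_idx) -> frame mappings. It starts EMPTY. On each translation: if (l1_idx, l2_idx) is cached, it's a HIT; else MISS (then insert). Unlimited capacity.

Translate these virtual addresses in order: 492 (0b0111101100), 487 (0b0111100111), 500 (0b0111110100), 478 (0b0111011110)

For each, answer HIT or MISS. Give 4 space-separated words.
vaddr=492: (3,3) not in TLB -> MISS, insert
vaddr=487: (3,3) in TLB -> HIT
vaddr=500: (3,3) in TLB -> HIT
vaddr=478: (3,2) not in TLB -> MISS, insert

Answer: MISS HIT HIT MISS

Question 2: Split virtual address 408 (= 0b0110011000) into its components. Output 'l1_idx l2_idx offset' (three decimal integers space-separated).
vaddr = 408 = 0b0110011000
  top 3 bits -> l1_idx = 3
  next 2 bits -> l2_idx = 0
  bottom 5 bits -> offset = 24

Answer: 3 0 24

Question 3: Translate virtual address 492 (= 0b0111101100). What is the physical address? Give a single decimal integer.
Answer: 1772

Derivation:
vaddr = 492 = 0b0111101100
Split: l1_idx=3, l2_idx=3, offset=12
L1[3] = 2
L2[2][3] = 55
paddr = 55 * 32 + 12 = 1772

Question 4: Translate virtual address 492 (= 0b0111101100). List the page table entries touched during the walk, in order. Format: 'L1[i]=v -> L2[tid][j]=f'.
vaddr = 492 = 0b0111101100
Split: l1_idx=3, l2_idx=3, offset=12

Answer: L1[3]=2 -> L2[2][3]=55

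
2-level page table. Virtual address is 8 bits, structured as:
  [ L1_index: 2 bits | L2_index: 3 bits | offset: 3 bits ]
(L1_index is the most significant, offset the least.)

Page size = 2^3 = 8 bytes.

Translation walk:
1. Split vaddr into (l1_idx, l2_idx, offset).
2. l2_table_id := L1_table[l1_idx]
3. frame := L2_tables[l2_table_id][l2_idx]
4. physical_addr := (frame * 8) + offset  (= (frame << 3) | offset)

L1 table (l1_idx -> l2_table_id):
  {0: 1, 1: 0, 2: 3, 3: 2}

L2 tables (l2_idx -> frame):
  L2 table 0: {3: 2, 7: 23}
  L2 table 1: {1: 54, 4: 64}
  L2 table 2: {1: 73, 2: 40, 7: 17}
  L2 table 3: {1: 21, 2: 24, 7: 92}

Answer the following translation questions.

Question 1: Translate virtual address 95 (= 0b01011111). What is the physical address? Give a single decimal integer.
vaddr = 95 = 0b01011111
Split: l1_idx=1, l2_idx=3, offset=7
L1[1] = 0
L2[0][3] = 2
paddr = 2 * 8 + 7 = 23

Answer: 23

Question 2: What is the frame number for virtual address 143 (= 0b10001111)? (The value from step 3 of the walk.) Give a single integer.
Answer: 21

Derivation:
vaddr = 143: l1_idx=2, l2_idx=1
L1[2] = 3; L2[3][1] = 21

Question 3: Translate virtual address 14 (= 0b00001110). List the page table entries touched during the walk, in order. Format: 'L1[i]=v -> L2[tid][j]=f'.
vaddr = 14 = 0b00001110
Split: l1_idx=0, l2_idx=1, offset=6

Answer: L1[0]=1 -> L2[1][1]=54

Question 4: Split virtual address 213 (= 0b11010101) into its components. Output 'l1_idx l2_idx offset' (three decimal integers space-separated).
Answer: 3 2 5

Derivation:
vaddr = 213 = 0b11010101
  top 2 bits -> l1_idx = 3
  next 3 bits -> l2_idx = 2
  bottom 3 bits -> offset = 5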